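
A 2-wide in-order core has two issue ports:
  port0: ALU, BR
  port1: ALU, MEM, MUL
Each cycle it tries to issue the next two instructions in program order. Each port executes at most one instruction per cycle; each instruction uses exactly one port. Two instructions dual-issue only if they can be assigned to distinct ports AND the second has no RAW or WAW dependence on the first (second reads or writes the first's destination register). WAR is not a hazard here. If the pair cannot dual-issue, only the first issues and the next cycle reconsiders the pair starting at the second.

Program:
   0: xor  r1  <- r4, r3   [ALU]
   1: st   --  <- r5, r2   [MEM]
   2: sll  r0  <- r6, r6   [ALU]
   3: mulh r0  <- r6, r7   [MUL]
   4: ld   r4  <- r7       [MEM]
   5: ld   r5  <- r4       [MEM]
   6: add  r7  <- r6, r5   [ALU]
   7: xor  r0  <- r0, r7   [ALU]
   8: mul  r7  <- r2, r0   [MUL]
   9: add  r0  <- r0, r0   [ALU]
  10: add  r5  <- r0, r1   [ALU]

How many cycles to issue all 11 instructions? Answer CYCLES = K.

CYCLES = 9

  cy0 -> i0&i1 (xor;st) dual
  cy1 -> i2 (sll) WAW r0
  cy2 -> i3 (mulh) no-port MUL/MEM
  cy3 -> i4 (ld) no-port MEM/MEM
  cy4 -> i5 (ld) RAW r5
  cy5 -> i6 (add) RAW r7
  cy6 -> i7 (xor) RAW r0
  cy7 -> i8&i9 (mul;add) dual
  cy8 -> i10 (add) tail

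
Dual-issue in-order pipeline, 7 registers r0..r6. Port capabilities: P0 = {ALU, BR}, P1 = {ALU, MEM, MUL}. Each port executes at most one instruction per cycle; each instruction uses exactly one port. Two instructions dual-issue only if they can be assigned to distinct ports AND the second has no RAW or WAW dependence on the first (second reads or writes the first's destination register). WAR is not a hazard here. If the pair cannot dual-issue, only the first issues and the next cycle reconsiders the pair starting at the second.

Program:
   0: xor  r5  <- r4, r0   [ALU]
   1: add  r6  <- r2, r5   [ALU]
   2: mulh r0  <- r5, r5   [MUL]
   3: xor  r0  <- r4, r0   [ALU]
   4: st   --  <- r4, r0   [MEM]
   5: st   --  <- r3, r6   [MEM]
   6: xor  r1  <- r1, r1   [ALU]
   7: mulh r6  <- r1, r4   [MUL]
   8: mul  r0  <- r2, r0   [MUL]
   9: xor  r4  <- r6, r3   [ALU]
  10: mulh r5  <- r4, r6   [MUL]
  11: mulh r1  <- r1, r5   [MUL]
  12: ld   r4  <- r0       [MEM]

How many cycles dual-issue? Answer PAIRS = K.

0. xor @i0  | RAW r5
1. add+mulh @i1,i2  | dual
2. xor @i3  | RAW r0
3. st @i4  | no-port MEM/MEM
4. st+xor @i5,i6  | dual
5. mulh @i7  | no-port MUL/MUL
6. mul+xor @i8,i9  | dual
7. mulh @i10  | no-port MUL/MUL
8. mulh @i11  | no-port MUL/MEM
9. ld @i12  | tail

PAIRS = 3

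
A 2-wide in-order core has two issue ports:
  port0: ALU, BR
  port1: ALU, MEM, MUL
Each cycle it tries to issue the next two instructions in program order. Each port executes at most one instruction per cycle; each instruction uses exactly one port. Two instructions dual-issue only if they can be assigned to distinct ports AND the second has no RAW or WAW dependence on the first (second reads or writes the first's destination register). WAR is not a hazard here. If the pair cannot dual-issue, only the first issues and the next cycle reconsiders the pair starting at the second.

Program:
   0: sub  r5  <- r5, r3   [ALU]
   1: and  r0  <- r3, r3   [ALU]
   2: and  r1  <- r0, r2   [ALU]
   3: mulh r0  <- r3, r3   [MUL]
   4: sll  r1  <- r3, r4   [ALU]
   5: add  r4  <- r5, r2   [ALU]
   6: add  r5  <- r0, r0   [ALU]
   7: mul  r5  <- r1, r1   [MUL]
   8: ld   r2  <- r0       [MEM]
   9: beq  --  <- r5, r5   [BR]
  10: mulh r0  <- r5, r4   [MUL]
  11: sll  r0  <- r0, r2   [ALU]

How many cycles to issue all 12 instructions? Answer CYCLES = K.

#0 head=0: sub.ALU/and.ALU i0/i1 dual
#1 head=2: and.ALU/mulh.MUL i2/i3 dual
#2 head=4: sll.ALU/add.ALU i4/i5 dual
#3 head=6: add.ALU i6 WAW r5
#4 head=7: mul.MUL i7 no-port MUL/MEM
#5 head=8: ld.MEM/beq.BR i8/i9 dual
#6 head=10: mulh.MUL i10 RAW+WAW r0
#7 head=11: sll.ALU i11 tail

CYCLES = 8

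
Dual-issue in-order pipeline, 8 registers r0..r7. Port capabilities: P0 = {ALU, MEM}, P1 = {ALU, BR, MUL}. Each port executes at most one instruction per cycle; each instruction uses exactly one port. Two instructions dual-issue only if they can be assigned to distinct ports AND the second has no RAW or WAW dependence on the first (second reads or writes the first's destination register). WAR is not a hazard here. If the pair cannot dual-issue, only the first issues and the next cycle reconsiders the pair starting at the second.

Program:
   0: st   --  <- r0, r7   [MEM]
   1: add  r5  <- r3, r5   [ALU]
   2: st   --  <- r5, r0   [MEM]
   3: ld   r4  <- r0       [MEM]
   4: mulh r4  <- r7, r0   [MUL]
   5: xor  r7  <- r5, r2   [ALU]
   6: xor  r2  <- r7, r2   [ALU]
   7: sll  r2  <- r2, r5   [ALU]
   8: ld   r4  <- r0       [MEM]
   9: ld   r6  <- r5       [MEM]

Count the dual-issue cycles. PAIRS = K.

PAIRS = 3

c0: i0/i1 st.MEM+add.ALU  dual
c1: i2 st.MEM  no-port MEM/MEM
c2: i3 ld.MEM  WAW r4
c3: i4/i5 mulh.MUL+xor.ALU  dual
c4: i6 xor.ALU  RAW+WAW r2
c5: i7/i8 sll.ALU+ld.MEM  dual
c6: i9 ld.MEM  tail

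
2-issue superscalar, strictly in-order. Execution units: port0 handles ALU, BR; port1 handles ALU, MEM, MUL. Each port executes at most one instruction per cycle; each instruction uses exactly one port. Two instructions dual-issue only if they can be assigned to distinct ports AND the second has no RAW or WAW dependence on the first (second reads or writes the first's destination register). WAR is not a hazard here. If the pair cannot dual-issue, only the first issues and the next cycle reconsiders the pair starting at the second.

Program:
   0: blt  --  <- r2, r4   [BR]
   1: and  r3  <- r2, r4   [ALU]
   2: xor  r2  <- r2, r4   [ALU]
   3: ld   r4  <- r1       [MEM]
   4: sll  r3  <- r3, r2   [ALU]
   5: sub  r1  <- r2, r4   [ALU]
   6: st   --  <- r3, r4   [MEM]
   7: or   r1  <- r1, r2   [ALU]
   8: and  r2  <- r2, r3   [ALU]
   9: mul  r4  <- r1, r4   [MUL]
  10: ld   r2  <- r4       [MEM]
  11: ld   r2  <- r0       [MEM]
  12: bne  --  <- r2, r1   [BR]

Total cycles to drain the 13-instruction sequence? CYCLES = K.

[0] i0/i1  blt.BR/and.ALU  -- dual
[1] i2/i3  xor.ALU/ld.MEM  -- dual
[2] i4/i5  sll.ALU/sub.ALU  -- dual
[3] i6/i7  st.MEM/or.ALU  -- dual
[4] i8/i9  and.ALU/mul.MUL  -- dual
[5] i10  ld.MEM  -- no-port MEM/MEM
[6] i11  ld.MEM  -- RAW r2
[7] i12  bne.BR  -- tail

CYCLES = 8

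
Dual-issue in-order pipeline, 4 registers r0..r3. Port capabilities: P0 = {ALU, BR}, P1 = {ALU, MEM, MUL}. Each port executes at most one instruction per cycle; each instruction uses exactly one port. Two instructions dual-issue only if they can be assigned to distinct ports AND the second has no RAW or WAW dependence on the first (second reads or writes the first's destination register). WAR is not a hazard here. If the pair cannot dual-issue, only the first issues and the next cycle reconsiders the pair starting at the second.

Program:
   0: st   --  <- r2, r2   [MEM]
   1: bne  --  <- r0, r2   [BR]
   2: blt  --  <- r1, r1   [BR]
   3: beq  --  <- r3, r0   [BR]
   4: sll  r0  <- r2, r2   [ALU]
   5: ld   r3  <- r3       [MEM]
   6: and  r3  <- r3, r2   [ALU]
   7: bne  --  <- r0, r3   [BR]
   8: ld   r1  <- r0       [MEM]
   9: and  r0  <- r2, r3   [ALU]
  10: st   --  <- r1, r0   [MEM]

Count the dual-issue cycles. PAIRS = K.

PAIRS = 3

t=0 i0,i1:st.MEM bne.BR ; 2-wide
t=1 i2:blt.BR ; no-port BR/BR
t=2 i3,i4:beq.BR sll.ALU ; 2-wide
t=3 i5:ld.MEM ; RAW+WAW r3
t=4 i6:and.ALU ; RAW r3
t=5 i7,i8:bne.BR ld.MEM ; 2-wide
t=6 i9:and.ALU ; RAW r0
t=7 i10:st.MEM ; tail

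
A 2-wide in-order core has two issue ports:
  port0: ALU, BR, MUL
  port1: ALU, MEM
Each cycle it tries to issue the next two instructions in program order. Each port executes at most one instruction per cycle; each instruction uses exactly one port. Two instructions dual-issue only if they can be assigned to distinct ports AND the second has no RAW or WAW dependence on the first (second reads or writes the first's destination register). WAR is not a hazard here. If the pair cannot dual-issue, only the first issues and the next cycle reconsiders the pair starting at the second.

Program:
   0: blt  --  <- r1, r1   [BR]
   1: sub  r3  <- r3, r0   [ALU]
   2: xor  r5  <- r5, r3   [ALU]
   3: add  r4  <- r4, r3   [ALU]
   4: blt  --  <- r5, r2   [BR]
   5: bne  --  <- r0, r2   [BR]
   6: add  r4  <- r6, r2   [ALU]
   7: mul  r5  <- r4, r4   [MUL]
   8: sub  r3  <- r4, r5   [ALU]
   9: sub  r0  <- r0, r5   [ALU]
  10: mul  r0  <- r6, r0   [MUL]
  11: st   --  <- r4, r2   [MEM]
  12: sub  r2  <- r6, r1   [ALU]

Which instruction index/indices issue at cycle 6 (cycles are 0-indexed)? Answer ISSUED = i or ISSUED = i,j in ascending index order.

[0] i0/i1  blt.BR sub.ALU  -- 2-wide
[1] i2/i3  xor.ALU add.ALU  -- 2-wide
[2] i4  blt.BR  -- no-port BR/BR
[3] i5/i6  bne.BR add.ALU  -- 2-wide
[4] i7  mul.MUL  -- RAW r5
[5] i8/i9  sub.ALU sub.ALU  -- 2-wide
[6] i10/i11  mul.MUL st.MEM  -- 2-wide
[7] i12  sub.ALU  -- tail

ISSUED = 10,11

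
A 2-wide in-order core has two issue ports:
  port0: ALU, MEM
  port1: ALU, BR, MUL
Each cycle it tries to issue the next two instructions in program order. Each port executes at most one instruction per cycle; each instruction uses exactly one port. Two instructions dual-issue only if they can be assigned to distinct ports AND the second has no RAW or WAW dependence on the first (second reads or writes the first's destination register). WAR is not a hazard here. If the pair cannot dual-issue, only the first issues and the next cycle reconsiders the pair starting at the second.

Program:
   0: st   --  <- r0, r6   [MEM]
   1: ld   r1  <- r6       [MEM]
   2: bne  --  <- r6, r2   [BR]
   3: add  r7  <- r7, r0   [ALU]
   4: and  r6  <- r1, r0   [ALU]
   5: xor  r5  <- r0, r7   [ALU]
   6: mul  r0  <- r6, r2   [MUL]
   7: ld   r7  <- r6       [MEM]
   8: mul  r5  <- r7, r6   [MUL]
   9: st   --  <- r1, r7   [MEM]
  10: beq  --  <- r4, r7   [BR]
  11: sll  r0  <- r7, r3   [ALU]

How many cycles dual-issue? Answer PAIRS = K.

PAIRS = 5

#0 head=0: st.MEM i0 no-port MEM/MEM
#1 head=1: ld.MEM+bne.BR i1&i2 2-wide
#2 head=3: add.ALU+and.ALU i3&i4 2-wide
#3 head=5: xor.ALU+mul.MUL i5&i6 2-wide
#4 head=7: ld.MEM i7 RAW r7
#5 head=8: mul.MUL+st.MEM i8&i9 2-wide
#6 head=10: beq.BR+sll.ALU i10&i11 2-wide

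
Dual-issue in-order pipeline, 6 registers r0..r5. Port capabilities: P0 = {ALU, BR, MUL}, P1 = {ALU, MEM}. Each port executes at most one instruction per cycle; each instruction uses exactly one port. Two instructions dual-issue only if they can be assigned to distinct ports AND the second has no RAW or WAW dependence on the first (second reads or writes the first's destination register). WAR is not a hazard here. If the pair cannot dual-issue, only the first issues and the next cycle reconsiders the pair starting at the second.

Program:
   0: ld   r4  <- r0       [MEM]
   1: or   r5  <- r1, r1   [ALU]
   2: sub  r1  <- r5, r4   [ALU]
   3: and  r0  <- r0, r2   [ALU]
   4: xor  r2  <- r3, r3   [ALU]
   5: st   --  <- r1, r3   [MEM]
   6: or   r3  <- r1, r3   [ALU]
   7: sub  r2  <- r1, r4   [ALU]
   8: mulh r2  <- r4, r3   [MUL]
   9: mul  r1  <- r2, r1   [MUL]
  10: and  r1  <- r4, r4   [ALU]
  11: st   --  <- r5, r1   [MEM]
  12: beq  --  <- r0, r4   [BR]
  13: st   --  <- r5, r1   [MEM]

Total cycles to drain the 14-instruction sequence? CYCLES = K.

CYCLES = 9

0. ld.MEM/or.ALU @i0/i1  | dual
1. sub.ALU/and.ALU @i2/i3  | dual
2. xor.ALU/st.MEM @i4/i5  | dual
3. or.ALU/sub.ALU @i6/i7  | dual
4. mulh.MUL @i8  | no-port MUL/MUL
5. mul.MUL @i9  | WAW r1
6. and.ALU @i10  | RAW r1
7. st.MEM/beq.BR @i11/i12  | dual
8. st.MEM @i13  | tail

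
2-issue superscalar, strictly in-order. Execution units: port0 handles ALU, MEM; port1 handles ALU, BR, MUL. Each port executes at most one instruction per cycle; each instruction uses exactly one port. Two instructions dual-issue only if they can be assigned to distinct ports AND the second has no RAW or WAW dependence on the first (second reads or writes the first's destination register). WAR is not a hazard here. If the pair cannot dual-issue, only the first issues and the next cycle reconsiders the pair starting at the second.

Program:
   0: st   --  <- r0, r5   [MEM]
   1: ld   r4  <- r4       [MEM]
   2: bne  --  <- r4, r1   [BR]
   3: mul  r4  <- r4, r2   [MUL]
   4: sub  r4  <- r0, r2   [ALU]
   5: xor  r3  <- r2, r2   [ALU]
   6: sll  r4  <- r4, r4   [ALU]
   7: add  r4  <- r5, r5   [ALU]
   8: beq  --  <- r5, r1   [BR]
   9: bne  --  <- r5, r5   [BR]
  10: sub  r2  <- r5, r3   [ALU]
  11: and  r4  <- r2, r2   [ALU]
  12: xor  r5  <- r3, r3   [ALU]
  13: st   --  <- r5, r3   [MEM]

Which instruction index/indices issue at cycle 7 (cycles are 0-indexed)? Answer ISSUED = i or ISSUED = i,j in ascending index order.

ISSUED = 9,10

t=0 i0:st ; no-port MEM/MEM
t=1 i1:ld ; RAW r4
t=2 i2:bne ; no-port BR/MUL
t=3 i3:mul ; WAW r4
t=4 i4/i5:sub/xor ; 2-wide
t=5 i6:sll ; WAW r4
t=6 i7/i8:add/beq ; 2-wide
t=7 i9/i10:bne/sub ; 2-wide
t=8 i11/i12:and/xor ; 2-wide
t=9 i13:st ; tail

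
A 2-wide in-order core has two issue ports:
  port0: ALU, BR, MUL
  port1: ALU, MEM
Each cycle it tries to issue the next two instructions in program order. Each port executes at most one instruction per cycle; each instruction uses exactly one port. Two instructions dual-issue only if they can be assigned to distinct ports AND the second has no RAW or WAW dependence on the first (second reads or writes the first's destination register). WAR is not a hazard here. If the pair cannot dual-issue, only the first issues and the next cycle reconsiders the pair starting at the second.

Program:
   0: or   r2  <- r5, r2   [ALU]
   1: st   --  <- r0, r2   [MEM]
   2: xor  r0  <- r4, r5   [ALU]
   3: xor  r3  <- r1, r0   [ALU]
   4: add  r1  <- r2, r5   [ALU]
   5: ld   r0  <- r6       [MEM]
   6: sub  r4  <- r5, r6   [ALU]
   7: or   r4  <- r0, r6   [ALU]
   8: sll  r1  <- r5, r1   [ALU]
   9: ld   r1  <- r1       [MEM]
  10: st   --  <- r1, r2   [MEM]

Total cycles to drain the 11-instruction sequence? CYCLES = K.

CYCLES = 7

t=0 i0:or.ALU ; RAW r2
t=1 i1&i2:st.MEM+xor.ALU ; pair
t=2 i3&i4:xor.ALU+add.ALU ; pair
t=3 i5&i6:ld.MEM+sub.ALU ; pair
t=4 i7&i8:or.ALU+sll.ALU ; pair
t=5 i9:ld.MEM ; no-port MEM/MEM
t=6 i10:st.MEM ; tail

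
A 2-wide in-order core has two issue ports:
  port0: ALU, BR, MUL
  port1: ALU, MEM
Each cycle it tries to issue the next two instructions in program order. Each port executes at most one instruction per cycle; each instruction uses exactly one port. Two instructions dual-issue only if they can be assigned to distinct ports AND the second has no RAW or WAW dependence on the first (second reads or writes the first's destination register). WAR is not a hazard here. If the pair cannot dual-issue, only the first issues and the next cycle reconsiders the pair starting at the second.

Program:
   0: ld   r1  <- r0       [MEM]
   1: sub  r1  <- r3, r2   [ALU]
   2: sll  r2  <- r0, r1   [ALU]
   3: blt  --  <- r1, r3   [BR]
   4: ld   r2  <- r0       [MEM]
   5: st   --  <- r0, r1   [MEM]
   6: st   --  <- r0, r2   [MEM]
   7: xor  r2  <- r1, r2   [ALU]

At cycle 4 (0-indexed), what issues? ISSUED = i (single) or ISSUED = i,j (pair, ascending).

t=0 i0:ld.MEM ; WAW r1
t=1 i1:sub.ALU ; RAW r1
t=2 i2+i3:sll.ALU+blt.BR ; pair
t=3 i4:ld.MEM ; no-port MEM/MEM
t=4 i5:st.MEM ; no-port MEM/MEM
t=5 i6+i7:st.MEM+xor.ALU ; pair

ISSUED = 5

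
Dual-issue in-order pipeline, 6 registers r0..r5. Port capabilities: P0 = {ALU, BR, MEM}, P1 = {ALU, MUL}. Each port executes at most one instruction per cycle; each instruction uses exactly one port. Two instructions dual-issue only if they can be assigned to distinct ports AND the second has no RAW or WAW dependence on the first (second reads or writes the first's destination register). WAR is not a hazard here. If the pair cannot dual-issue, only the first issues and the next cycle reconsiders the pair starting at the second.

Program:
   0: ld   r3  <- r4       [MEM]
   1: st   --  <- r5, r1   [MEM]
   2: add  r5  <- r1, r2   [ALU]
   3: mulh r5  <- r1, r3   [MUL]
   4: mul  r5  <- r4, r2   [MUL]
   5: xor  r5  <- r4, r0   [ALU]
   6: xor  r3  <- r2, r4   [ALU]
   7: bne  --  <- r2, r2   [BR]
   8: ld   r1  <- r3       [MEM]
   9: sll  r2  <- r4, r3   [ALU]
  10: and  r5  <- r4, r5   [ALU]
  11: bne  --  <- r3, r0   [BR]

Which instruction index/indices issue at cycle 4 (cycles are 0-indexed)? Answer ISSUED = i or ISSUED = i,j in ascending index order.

ISSUED = 5,6

#0 head=0: ld i0 no-port MEM/MEM
#1 head=1: st/add i1&i2 2-wide
#2 head=3: mulh i3 no-port MUL/MUL
#3 head=4: mul i4 WAW r5
#4 head=5: xor/xor i5&i6 2-wide
#5 head=7: bne i7 no-port BR/MEM
#6 head=8: ld/sll i8&i9 2-wide
#7 head=10: and/bne i10&i11 2-wide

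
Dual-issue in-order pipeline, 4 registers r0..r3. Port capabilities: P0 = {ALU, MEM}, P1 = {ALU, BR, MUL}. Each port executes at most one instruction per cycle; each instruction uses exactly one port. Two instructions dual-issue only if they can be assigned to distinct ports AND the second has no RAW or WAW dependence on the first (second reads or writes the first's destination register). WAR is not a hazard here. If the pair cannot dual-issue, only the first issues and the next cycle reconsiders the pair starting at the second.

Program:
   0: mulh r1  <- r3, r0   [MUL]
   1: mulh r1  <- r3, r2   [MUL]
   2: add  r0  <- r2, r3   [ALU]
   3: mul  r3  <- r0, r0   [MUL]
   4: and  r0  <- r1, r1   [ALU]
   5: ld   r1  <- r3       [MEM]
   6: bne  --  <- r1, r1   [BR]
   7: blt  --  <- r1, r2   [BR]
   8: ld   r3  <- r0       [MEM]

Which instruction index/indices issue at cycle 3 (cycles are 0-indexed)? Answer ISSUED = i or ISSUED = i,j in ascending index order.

ISSUED = 5

c0: i0 mulh.MUL  no-port MUL/MUL
c1: i1/i2 mulh.MUL/add.ALU  pair
c2: i3/i4 mul.MUL/and.ALU  pair
c3: i5 ld.MEM  RAW r1
c4: i6 bne.BR  no-port BR/BR
c5: i7/i8 blt.BR/ld.MEM  pair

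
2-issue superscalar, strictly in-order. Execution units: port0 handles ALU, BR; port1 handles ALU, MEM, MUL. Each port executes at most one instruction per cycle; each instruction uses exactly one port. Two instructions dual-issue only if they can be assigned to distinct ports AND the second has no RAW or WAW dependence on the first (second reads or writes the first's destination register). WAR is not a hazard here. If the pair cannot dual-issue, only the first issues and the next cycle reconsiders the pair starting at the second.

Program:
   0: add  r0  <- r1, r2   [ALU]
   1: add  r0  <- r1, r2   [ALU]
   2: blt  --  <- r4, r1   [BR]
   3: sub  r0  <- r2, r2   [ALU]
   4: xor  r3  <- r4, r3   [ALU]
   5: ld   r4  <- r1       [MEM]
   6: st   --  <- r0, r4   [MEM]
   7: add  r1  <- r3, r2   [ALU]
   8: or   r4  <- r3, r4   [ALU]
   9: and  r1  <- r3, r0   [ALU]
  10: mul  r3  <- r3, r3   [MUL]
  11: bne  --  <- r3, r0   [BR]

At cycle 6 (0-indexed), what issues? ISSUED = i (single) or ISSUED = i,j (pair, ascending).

ISSUED = 10

c0: i0 add  WAW r0
c1: i1&i2 add/blt  pair
c2: i3&i4 sub/xor  pair
c3: i5 ld  no-port MEM/MEM
c4: i6&i7 st/add  pair
c5: i8&i9 or/and  pair
c6: i10 mul  RAW r3
c7: i11 bne  tail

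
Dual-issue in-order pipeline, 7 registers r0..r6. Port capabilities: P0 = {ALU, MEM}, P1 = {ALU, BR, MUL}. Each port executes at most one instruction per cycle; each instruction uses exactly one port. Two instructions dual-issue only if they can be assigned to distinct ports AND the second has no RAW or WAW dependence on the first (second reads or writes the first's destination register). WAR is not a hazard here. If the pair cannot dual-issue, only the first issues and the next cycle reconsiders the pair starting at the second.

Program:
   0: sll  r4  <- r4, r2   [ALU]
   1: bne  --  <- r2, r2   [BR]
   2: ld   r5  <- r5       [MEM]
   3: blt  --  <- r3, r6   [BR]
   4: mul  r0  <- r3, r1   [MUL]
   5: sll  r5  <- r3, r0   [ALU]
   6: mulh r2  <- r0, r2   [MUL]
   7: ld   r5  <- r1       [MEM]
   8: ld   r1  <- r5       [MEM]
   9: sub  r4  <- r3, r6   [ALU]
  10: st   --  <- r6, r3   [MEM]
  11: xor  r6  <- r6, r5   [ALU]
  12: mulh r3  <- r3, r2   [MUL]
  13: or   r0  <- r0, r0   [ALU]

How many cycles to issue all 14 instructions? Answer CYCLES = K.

  cy0 -> i0/i1 (sll.ALU bne.BR) 2-wide
  cy1 -> i2/i3 (ld.MEM blt.BR) 2-wide
  cy2 -> i4 (mul.MUL) RAW r0
  cy3 -> i5/i6 (sll.ALU mulh.MUL) 2-wide
  cy4 -> i7 (ld.MEM) no-port MEM/MEM
  cy5 -> i8/i9 (ld.MEM sub.ALU) 2-wide
  cy6 -> i10/i11 (st.MEM xor.ALU) 2-wide
  cy7 -> i12/i13 (mulh.MUL or.ALU) 2-wide

CYCLES = 8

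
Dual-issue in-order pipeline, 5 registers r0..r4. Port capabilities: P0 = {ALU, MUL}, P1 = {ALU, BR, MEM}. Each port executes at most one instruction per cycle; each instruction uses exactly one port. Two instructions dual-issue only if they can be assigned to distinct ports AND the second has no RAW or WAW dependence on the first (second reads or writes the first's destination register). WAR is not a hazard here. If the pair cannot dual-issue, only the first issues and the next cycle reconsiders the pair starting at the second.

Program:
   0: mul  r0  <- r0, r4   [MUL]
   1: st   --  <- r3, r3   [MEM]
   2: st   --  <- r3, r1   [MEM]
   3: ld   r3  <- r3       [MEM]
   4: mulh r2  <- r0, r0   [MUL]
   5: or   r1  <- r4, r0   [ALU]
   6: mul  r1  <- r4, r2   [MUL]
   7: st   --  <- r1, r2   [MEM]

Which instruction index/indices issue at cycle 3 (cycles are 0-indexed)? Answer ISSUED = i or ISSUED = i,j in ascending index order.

  cy0 -> i0,i1 (mul.MUL+st.MEM) 2-wide
  cy1 -> i2 (st.MEM) no-port MEM/MEM
  cy2 -> i3,i4 (ld.MEM+mulh.MUL) 2-wide
  cy3 -> i5 (or.ALU) WAW r1
  cy4 -> i6 (mul.MUL) RAW r1
  cy5 -> i7 (st.MEM) tail

ISSUED = 5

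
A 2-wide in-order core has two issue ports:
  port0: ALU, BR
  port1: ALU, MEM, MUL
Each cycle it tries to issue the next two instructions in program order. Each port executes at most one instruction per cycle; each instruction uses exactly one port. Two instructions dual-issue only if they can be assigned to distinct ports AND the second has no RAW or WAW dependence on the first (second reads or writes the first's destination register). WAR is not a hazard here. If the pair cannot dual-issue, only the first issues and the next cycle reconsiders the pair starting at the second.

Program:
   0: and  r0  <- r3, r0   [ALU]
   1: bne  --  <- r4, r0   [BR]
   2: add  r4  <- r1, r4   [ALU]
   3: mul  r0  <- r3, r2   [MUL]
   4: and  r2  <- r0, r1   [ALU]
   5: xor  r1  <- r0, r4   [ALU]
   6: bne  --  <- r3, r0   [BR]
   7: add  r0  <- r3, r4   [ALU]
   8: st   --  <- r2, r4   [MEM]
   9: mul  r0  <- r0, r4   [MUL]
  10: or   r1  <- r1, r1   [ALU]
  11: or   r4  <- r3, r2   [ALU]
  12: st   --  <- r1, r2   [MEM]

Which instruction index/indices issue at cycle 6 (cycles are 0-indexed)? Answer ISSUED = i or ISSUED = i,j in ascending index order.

ISSUED = 9,10

t=0 i0:and.ALU ; RAW r0
t=1 i1/i2:bne.BR;add.ALU ; 2-wide
t=2 i3:mul.MUL ; RAW r0
t=3 i4/i5:and.ALU;xor.ALU ; 2-wide
t=4 i6/i7:bne.BR;add.ALU ; 2-wide
t=5 i8:st.MEM ; no-port MEM/MUL
t=6 i9/i10:mul.MUL;or.ALU ; 2-wide
t=7 i11/i12:or.ALU;st.MEM ; 2-wide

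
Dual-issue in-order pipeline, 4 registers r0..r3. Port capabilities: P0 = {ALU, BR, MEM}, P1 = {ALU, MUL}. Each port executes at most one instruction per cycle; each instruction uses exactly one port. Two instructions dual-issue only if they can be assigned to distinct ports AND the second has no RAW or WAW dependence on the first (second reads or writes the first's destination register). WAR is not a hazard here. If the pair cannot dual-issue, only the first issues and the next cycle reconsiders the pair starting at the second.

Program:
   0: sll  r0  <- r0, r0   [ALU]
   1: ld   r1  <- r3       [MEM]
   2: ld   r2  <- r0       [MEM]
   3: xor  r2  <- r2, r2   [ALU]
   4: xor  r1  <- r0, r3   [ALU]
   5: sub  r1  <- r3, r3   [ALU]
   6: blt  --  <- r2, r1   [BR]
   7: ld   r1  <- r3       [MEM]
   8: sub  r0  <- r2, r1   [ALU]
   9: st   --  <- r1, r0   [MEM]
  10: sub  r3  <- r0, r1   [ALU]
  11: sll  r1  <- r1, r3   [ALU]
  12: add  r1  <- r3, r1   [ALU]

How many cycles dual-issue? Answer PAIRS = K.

PAIRS = 3

0. sll.ALU;ld.MEM @i0,i1  | pair
1. ld.MEM @i2  | RAW+WAW r2
2. xor.ALU;xor.ALU @i3,i4  | pair
3. sub.ALU @i5  | RAW r1
4. blt.BR @i6  | no-port BR/MEM
5. ld.MEM @i7  | RAW r1
6. sub.ALU @i8  | RAW r0
7. st.MEM;sub.ALU @i9,i10  | pair
8. sll.ALU @i11  | RAW+WAW r1
9. add.ALU @i12  | tail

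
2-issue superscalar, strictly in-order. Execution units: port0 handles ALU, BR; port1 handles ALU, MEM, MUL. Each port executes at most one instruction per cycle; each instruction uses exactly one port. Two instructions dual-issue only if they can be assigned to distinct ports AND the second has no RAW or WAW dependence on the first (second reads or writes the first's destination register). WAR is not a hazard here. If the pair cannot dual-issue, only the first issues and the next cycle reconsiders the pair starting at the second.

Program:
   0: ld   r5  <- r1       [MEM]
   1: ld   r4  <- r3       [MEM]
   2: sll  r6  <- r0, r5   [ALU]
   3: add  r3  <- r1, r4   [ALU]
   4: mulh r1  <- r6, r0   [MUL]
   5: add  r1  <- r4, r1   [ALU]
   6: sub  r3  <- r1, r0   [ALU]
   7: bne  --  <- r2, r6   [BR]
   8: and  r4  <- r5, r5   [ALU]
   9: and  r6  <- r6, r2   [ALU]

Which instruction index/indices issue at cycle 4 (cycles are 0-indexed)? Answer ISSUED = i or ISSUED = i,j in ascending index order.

  cy0 -> i0 (ld) no-port MEM/MEM
  cy1 -> i1+i2 (ld;sll) dual
  cy2 -> i3+i4 (add;mulh) dual
  cy3 -> i5 (add) RAW r1
  cy4 -> i6+i7 (sub;bne) dual
  cy5 -> i8+i9 (and;and) dual

ISSUED = 6,7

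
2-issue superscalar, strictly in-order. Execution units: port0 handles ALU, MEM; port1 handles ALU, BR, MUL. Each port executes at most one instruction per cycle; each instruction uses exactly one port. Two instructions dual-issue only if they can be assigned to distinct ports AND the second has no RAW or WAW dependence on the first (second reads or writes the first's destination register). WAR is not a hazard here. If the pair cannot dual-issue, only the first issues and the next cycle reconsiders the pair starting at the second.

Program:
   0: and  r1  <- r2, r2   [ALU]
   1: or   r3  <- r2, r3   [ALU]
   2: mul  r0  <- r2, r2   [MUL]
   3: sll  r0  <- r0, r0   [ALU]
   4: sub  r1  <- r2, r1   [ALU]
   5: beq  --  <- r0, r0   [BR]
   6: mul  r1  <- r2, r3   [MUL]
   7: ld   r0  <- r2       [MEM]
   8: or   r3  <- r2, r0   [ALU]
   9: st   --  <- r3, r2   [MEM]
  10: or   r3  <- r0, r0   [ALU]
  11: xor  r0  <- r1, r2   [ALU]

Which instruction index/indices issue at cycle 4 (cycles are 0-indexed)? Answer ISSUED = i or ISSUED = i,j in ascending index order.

[0] i0,i1  and.ALU or.ALU  -- 2-wide
[1] i2  mul.MUL  -- RAW+WAW r0
[2] i3,i4  sll.ALU sub.ALU  -- 2-wide
[3] i5  beq.BR  -- no-port BR/MUL
[4] i6,i7  mul.MUL ld.MEM  -- 2-wide
[5] i8  or.ALU  -- RAW r3
[6] i9,i10  st.MEM or.ALU  -- 2-wide
[7] i11  xor.ALU  -- tail

ISSUED = 6,7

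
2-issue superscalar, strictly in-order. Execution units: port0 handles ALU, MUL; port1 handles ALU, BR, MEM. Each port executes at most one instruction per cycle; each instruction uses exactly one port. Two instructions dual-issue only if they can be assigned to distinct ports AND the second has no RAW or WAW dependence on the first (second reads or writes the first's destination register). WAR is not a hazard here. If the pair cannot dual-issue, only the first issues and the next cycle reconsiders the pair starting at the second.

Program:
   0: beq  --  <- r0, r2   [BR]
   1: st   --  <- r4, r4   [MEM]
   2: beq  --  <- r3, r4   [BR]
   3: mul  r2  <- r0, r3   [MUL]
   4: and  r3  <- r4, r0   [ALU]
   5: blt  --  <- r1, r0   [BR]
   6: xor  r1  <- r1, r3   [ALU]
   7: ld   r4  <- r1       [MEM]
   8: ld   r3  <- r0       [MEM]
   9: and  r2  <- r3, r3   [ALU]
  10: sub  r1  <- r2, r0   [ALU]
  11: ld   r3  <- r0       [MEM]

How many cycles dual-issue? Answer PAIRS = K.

[0] i0  beq  -- no-port BR/MEM
[1] i1  st  -- no-port MEM/BR
[2] i2,i3  beq;mul  -- dual
[3] i4,i5  and;blt  -- dual
[4] i6  xor  -- RAW r1
[5] i7  ld  -- no-port MEM/MEM
[6] i8  ld  -- RAW r3
[7] i9  and  -- RAW r2
[8] i10,i11  sub;ld  -- dual

PAIRS = 3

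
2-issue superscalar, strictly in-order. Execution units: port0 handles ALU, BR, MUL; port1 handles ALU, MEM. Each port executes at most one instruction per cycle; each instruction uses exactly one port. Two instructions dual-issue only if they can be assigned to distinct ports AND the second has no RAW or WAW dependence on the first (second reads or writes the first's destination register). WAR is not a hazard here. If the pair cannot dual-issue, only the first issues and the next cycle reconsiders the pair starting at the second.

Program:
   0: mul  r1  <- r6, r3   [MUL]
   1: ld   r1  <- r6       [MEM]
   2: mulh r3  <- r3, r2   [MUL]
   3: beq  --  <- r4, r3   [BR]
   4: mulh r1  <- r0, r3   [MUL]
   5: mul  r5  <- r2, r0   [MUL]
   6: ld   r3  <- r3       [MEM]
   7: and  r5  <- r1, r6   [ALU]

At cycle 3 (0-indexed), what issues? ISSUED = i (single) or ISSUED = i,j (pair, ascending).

[0] i0  mul.MUL  -- WAW r1
[1] i1+i2  ld.MEM+mulh.MUL  -- 2-wide
[2] i3  beq.BR  -- no-port BR/MUL
[3] i4  mulh.MUL  -- no-port MUL/MUL
[4] i5+i6  mul.MUL+ld.MEM  -- 2-wide
[5] i7  and.ALU  -- tail

ISSUED = 4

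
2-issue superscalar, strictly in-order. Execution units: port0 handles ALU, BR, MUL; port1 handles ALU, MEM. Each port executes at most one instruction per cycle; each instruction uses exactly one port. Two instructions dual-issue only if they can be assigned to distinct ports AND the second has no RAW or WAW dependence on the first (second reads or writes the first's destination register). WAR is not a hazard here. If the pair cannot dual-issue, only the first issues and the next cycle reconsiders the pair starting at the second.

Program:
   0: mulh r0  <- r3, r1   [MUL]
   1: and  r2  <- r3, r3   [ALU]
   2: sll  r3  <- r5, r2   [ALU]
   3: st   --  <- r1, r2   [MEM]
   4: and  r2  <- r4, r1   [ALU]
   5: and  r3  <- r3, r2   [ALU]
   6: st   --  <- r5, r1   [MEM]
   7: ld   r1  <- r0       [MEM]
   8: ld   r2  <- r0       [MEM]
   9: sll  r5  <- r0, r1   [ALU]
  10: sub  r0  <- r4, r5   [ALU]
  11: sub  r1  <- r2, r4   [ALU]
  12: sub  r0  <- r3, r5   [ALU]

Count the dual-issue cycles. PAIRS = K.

PAIRS = 5

c0: i0&i1 mulh/and  pair
c1: i2&i3 sll/st  pair
c2: i4 and  RAW r2
c3: i5&i6 and/st  pair
c4: i7 ld  no-port MEM/MEM
c5: i8&i9 ld/sll  pair
c6: i10&i11 sub/sub  pair
c7: i12 sub  tail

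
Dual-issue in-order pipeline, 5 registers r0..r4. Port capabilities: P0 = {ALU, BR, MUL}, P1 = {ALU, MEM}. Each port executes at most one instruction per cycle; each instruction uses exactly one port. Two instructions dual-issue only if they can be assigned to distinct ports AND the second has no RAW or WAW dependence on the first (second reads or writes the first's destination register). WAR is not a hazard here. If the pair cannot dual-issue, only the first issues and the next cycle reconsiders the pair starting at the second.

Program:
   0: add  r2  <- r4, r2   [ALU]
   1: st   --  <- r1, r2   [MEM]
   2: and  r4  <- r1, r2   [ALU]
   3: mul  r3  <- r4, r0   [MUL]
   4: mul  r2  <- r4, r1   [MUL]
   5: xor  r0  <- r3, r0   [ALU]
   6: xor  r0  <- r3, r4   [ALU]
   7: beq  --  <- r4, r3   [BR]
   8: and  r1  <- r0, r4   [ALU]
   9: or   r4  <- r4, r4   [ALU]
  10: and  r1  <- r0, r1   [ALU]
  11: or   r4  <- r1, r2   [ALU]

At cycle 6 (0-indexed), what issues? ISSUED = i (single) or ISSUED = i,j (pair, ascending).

  cy0 -> i0 (add) RAW r2
  cy1 -> i1,i2 (st;and) 2-wide
  cy2 -> i3 (mul) no-port MUL/MUL
  cy3 -> i4,i5 (mul;xor) 2-wide
  cy4 -> i6,i7 (xor;beq) 2-wide
  cy5 -> i8,i9 (and;or) 2-wide
  cy6 -> i10 (and) RAW r1
  cy7 -> i11 (or) tail

ISSUED = 10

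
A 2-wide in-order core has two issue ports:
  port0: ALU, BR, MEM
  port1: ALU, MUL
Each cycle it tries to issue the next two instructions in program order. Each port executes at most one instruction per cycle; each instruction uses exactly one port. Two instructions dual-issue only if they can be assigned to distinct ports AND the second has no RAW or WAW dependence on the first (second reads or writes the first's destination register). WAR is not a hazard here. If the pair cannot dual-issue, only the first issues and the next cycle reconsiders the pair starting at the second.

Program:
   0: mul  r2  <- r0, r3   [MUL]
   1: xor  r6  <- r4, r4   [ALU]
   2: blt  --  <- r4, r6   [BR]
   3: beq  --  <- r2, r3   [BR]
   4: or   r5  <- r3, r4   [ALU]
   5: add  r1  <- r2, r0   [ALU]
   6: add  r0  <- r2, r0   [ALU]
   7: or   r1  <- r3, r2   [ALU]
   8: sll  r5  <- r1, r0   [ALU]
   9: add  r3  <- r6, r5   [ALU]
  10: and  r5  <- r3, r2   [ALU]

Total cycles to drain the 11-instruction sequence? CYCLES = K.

CYCLES = 8

#0 head=0: mul.MUL/xor.ALU i0,i1 pair
#1 head=2: blt.BR i2 no-port BR/BR
#2 head=3: beq.BR/or.ALU i3,i4 pair
#3 head=5: add.ALU/add.ALU i5,i6 pair
#4 head=7: or.ALU i7 RAW r1
#5 head=8: sll.ALU i8 RAW r5
#6 head=9: add.ALU i9 RAW r3
#7 head=10: and.ALU i10 tail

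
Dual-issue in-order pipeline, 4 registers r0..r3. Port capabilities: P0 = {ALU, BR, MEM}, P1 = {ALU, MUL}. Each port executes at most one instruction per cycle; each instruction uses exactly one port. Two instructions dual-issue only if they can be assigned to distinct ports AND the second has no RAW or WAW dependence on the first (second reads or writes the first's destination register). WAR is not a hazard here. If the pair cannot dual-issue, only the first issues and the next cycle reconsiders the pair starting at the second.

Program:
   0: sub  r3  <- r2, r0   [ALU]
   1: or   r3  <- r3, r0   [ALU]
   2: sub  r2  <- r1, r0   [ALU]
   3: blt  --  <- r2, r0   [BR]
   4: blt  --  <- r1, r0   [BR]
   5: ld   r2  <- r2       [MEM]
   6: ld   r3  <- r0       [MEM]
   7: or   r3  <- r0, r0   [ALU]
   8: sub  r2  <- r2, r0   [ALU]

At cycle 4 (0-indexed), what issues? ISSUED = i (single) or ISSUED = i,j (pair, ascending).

[0] i0  sub  -- RAW+WAW r3
[1] i1/i2  or+sub  -- 2-wide
[2] i3  blt  -- no-port BR/BR
[3] i4  blt  -- no-port BR/MEM
[4] i5  ld  -- no-port MEM/MEM
[5] i6  ld  -- WAW r3
[6] i7/i8  or+sub  -- 2-wide

ISSUED = 5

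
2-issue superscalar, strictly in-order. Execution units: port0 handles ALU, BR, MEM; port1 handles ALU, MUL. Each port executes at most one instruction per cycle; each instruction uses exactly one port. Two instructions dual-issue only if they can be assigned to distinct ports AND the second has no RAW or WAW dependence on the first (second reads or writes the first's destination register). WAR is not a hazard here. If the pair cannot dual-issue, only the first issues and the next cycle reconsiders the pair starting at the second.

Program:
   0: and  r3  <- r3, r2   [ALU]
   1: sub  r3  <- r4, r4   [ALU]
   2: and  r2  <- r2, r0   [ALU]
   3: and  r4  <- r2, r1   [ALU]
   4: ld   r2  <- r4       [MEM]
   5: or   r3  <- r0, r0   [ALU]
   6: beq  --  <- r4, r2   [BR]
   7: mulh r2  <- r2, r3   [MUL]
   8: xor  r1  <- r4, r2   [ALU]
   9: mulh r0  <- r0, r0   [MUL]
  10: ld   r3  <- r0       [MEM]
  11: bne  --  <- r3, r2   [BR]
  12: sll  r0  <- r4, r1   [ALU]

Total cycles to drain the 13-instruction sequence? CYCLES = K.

0. and.ALU @i0  | WAW r3
1. sub.ALU and.ALU @i1&i2  | 2-wide
2. and.ALU @i3  | RAW r4
3. ld.MEM or.ALU @i4&i5  | 2-wide
4. beq.BR mulh.MUL @i6&i7  | 2-wide
5. xor.ALU mulh.MUL @i8&i9  | 2-wide
6. ld.MEM @i10  | no-port MEM/BR
7. bne.BR sll.ALU @i11&i12  | 2-wide

CYCLES = 8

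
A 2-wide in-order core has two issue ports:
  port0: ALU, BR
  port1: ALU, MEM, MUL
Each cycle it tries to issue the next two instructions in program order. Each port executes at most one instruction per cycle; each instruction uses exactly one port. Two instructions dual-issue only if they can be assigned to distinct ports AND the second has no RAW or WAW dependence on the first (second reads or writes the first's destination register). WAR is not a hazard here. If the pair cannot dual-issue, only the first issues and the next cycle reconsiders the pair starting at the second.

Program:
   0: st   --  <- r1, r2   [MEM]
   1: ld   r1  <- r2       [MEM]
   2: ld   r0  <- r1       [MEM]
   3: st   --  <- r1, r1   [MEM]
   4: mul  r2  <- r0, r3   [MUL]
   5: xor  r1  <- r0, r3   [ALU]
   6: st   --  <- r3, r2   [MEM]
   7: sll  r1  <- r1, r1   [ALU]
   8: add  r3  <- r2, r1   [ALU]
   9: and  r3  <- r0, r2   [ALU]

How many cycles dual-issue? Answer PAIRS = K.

  cy0 -> i0 (st.MEM) no-port MEM/MEM
  cy1 -> i1 (ld.MEM) no-port MEM/MEM
  cy2 -> i2 (ld.MEM) no-port MEM/MEM
  cy3 -> i3 (st.MEM) no-port MEM/MUL
  cy4 -> i4&i5 (mul.MUL xor.ALU) dual
  cy5 -> i6&i7 (st.MEM sll.ALU) dual
  cy6 -> i8 (add.ALU) WAW r3
  cy7 -> i9 (and.ALU) tail

PAIRS = 2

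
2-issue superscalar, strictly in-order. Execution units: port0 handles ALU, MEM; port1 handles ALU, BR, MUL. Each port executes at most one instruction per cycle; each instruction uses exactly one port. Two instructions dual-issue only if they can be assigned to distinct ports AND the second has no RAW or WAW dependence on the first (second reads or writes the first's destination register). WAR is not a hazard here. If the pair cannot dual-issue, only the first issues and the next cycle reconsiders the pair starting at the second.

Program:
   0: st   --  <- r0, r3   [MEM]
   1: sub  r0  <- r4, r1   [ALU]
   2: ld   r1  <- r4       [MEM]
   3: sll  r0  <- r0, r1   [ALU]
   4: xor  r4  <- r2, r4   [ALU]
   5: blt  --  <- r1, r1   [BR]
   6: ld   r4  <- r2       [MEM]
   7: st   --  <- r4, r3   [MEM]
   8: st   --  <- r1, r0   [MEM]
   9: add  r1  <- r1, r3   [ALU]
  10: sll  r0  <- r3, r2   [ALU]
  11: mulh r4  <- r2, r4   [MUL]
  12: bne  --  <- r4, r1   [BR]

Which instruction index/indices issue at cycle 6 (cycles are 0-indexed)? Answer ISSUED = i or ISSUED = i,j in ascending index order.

ISSUED = 10,11

c0: i0+i1 st.MEM;sub.ALU  pair
c1: i2 ld.MEM  RAW r1
c2: i3+i4 sll.ALU;xor.ALU  pair
c3: i5+i6 blt.BR;ld.MEM  pair
c4: i7 st.MEM  no-port MEM/MEM
c5: i8+i9 st.MEM;add.ALU  pair
c6: i10+i11 sll.ALU;mulh.MUL  pair
c7: i12 bne.BR  tail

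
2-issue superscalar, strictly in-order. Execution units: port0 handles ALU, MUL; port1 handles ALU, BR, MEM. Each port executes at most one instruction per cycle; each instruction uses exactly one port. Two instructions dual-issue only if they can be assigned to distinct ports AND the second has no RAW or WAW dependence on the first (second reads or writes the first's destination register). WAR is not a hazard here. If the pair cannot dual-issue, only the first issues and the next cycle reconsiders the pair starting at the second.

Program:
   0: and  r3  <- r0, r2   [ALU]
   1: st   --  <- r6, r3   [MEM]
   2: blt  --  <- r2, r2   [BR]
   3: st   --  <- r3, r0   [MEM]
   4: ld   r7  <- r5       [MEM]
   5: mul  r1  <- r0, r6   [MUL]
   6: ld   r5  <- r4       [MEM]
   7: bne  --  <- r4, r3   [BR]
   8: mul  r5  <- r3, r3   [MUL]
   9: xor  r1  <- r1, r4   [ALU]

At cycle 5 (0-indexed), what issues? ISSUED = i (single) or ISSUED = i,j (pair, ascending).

ISSUED = 6

#0 head=0: and i0 RAW r3
#1 head=1: st i1 no-port MEM/BR
#2 head=2: blt i2 no-port BR/MEM
#3 head=3: st i3 no-port MEM/MEM
#4 head=4: ld/mul i4+i5 2-wide
#5 head=6: ld i6 no-port MEM/BR
#6 head=7: bne/mul i7+i8 2-wide
#7 head=9: xor i9 tail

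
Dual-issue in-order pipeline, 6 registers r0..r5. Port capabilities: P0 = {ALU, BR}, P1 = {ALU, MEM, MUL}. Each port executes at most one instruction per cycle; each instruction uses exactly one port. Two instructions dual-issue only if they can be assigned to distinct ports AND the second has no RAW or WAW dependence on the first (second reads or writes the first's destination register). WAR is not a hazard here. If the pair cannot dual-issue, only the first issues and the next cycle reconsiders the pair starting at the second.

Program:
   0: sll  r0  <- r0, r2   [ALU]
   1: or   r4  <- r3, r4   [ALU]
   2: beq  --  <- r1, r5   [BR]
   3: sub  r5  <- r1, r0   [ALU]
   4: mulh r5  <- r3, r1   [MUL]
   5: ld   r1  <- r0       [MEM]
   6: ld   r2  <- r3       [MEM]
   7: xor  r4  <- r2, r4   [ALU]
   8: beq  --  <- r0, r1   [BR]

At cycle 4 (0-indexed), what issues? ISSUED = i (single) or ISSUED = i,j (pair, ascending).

ISSUED = 6

0. sll.ALU;or.ALU @i0+i1  | pair
1. beq.BR;sub.ALU @i2+i3  | pair
2. mulh.MUL @i4  | no-port MUL/MEM
3. ld.MEM @i5  | no-port MEM/MEM
4. ld.MEM @i6  | RAW r2
5. xor.ALU;beq.BR @i7+i8  | pair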